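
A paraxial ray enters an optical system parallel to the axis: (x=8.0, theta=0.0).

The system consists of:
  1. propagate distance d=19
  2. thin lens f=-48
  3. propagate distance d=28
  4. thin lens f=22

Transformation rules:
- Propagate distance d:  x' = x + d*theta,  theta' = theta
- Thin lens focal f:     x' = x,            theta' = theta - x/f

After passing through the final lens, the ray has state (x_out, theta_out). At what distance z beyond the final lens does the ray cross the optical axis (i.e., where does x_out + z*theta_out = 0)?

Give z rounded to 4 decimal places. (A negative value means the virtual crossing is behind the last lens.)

Answer: 30.9630

Derivation:
Initial: x=8.0000 theta=0.0000
After 1 (propagate distance d=19): x=8.0000 theta=0.0000
After 2 (thin lens f=-48): x=8.0000 theta=1/6 (≈0.1667)
After 3 (propagate distance d=28): x=38/3 (≈12.6667) theta=1/6 (≈0.1667)
After 4 (thin lens f=22): x=38/3 (≈12.6667) theta=-9/22 (≈-0.4091)
z_focus = -x_out/theta_out = -(38/3)/(-9/22) = 836/27 ≈ 30.9630
Rounded to 4 decimal places: z = 30.9630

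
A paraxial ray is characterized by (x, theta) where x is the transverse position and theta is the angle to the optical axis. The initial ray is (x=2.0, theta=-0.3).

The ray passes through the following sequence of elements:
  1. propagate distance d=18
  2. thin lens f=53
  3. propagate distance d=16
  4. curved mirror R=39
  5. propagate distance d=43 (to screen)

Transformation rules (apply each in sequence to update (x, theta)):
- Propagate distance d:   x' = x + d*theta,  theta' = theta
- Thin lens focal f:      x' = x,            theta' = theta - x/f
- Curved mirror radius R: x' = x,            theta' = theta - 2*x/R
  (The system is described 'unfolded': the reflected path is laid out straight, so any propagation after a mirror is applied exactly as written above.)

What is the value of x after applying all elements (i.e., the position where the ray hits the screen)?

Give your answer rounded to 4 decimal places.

Answer: -1.4964

Derivation:
Initial: x=2.0000 theta=-0.3000
After 1 (propagate distance d=18): x=-3.4000 theta=-0.3000
After 2 (thin lens f=53): x=-3.4000 theta=-25/106 (≈-0.2358)
After 3 (propagate distance d=16): x=-1901/265 (≈-7.1736) theta=-25/106 (≈-0.2358)
After 4 (curved mirror R=39): x=-1901/265 (≈-7.1736) theta=2729/20670 (≈0.1320)
After 5 (propagate distance d=43 (to screen)): x=-30931/20670 (≈-1.4964) theta=2729/20670 (≈0.1320)
Rounded to 4 decimal places: x = -1.4964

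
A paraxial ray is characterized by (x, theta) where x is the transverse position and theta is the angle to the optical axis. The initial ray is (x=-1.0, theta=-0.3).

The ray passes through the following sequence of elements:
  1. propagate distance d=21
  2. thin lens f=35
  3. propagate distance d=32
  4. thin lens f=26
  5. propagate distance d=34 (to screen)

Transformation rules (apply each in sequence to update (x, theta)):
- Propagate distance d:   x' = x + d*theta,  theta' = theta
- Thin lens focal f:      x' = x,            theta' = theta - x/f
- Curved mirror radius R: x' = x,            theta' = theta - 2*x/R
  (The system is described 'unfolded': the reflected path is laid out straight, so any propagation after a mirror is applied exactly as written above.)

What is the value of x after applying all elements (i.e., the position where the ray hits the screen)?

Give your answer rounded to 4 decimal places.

Initial: x=-1.0000 theta=-0.3000
After 1 (propagate distance d=21): x=-7.3000 theta=-0.3000
After 2 (thin lens f=35): x=-7.3000 theta=-16/175 (≈-0.0914)
After 3 (propagate distance d=32): x=-3579/350 (≈-10.2257) theta=-16/175 (≈-0.0914)
After 4 (thin lens f=26): x=-3579/350 (≈-10.2257) theta=2747/9100 (≈0.3019)
After 5 (propagate distance d=34 (to screen)): x=86/2275 (≈0.0378) theta=2747/9100 (≈0.3019)
Rounded to 4 decimal places: x = 0.0378

Answer: 0.0378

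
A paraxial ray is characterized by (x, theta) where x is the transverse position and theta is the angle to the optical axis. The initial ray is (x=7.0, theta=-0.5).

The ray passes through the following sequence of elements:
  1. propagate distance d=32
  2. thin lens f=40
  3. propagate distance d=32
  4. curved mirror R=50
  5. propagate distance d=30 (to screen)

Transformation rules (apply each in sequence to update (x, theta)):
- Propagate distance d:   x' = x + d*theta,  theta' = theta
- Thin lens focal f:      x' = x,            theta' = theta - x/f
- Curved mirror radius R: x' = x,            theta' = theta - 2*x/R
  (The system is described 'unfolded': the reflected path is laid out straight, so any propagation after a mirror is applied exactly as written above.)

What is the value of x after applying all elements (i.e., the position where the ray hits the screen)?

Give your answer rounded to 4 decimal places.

Answer: -4.6900

Derivation:
Initial: x=7.0000 theta=-0.5000
After 1 (propagate distance d=32): x=-9.0000 theta=-0.5000
After 2 (thin lens f=40): x=-9.0000 theta=-0.2750
After 3 (propagate distance d=32): x=-17.8000 theta=-0.2750
After 4 (curved mirror R=50): x=-17.8000 theta=0.4370
After 5 (propagate distance d=30 (to screen)): x=-4.6900 theta=0.4370
Rounded to 4 decimal places: x = -4.6900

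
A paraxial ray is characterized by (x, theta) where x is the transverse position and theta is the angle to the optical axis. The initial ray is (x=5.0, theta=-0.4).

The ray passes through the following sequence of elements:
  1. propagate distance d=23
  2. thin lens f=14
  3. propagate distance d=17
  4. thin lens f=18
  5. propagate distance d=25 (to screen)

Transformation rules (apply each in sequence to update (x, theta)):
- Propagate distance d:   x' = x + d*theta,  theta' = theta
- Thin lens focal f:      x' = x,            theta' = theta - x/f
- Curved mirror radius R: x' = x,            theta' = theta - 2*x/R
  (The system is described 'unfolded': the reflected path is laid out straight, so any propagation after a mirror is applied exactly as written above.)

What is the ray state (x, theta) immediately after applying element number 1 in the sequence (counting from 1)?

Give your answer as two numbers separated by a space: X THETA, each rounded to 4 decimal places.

Initial: x=5.0000 theta=-0.4000
After 1 (propagate distance d=23): x=-4.2000 theta=-0.4000
Rounded to 4 decimal places: x = -4.2000, theta = -0.4000

Answer: -4.2000 -0.4000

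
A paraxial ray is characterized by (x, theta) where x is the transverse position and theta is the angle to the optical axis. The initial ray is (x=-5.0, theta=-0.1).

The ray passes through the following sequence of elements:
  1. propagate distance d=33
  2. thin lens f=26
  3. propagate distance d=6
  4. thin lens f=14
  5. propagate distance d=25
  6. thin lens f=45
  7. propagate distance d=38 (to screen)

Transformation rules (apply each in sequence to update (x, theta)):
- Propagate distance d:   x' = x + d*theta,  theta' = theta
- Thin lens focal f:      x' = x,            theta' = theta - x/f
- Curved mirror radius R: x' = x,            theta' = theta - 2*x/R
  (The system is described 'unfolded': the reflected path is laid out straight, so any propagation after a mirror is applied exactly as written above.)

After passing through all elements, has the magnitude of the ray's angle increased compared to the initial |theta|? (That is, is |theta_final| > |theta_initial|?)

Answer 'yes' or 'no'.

Answer: yes

Derivation:
Initial: x=-5.0000 theta=-0.1000
After 1 (propagate distance d=33): x=-8.3000 theta=-0.1000
After 2 (thin lens f=26): x=-8.3000 theta=57/260 (≈0.2192)
After 3 (propagate distance d=6): x=-454/65 (≈-6.9846) theta=57/260 (≈0.2192)
After 4 (thin lens f=14): x=-454/65 (≈-6.9846) theta=1307/1820 (≈0.7181)
After 5 (propagate distance d=25): x=19963/1820 (≈10.9687) theta=1307/1820 (≈0.7181)
After 6 (thin lens f=45): x=19963/1820 (≈10.9687) theta=9713/20475 (≈0.4744)
After 7 (propagate distance d=38 (to screen)): x=2374711/81900 (≈28.9953) theta=9713/20475 (≈0.4744)
|theta_initial|=0.1000 |theta_final|=9713/20475 (≈0.4744) -> increased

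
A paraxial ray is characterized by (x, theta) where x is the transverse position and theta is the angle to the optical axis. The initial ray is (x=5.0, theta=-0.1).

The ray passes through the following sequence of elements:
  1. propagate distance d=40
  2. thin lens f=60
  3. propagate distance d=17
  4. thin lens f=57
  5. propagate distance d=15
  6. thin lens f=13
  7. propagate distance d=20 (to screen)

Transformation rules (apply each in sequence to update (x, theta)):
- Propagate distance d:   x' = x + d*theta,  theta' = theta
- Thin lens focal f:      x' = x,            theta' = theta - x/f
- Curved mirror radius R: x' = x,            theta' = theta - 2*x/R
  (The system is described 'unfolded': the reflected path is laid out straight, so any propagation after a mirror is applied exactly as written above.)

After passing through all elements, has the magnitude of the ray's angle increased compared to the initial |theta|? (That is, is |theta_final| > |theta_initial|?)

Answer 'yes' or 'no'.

Initial: x=5.0000 theta=-0.1000
After 1 (propagate distance d=40): x=1.0000 theta=-0.1000
After 2 (thin lens f=60): x=1.0000 theta=-7/60 (≈-0.1167)
After 3 (propagate distance d=17): x=-59/60 (≈-0.9833) theta=-7/60 (≈-0.1167)
After 4 (thin lens f=57): x=-59/60 (≈-0.9833) theta=-17/171 (≈-0.0994)
After 5 (propagate distance d=15): x=-2821/1140 (≈-2.4746) theta=-17/171 (≈-0.0994)
After 6 (thin lens f=13): x=-2821/1140 (≈-2.4746) theta=311/3420 (≈0.0909)
After 7 (propagate distance d=20 (to screen)): x=-2243/3420 (≈-0.6558) theta=311/3420 (≈0.0909)
|theta_initial|=0.1000 |theta_final|=311/3420 (≈0.0909) -> not increased

Answer: no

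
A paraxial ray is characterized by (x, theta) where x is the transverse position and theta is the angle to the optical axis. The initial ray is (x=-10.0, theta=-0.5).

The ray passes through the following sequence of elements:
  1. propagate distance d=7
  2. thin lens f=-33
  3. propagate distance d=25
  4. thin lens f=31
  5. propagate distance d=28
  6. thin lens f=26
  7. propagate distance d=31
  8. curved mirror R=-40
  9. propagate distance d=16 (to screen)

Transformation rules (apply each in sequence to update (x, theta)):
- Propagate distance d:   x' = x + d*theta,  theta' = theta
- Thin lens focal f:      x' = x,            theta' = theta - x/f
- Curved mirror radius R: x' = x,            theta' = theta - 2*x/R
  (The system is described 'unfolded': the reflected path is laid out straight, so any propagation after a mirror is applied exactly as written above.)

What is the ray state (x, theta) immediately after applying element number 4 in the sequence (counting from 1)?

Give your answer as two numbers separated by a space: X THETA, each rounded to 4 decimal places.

Answer: -36.2273 0.2595

Derivation:
Initial: x=-10.0000 theta=-0.5000
After 1 (propagate distance d=7): x=-13.5000 theta=-0.5000
After 2 (thin lens f=-33): x=-13.5000 theta=-10/11 (≈-0.9091)
After 3 (propagate distance d=25): x=-797/22 (≈-36.2273) theta=-10/11 (≈-0.9091)
After 4 (thin lens f=31): x=-797/22 (≈-36.2273) theta=177/682 (≈0.2595)
Rounded to 4 decimal places: x = -36.2273, theta = 0.2595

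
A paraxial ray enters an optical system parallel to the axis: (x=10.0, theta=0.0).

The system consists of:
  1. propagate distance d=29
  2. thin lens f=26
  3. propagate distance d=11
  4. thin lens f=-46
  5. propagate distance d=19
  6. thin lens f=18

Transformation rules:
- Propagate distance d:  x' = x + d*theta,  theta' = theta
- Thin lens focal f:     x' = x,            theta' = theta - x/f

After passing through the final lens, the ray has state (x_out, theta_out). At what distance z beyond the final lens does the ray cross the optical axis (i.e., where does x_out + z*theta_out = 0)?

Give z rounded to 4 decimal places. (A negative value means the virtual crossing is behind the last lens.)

Answer: 2.7587

Derivation:
Initial: x=10.0000 theta=0.0000
After 1 (propagate distance d=29): x=10.0000 theta=0.0000
After 2 (thin lens f=26): x=10.0000 theta=-5/13 (≈-0.3846)
After 3 (propagate distance d=11): x=75/13 (≈5.7692) theta=-5/13 (≈-0.3846)
After 4 (thin lens f=-46): x=75/13 (≈5.7692) theta=-155/598 (≈-0.2592)
After 5 (propagate distance d=19): x=505/598 (≈0.8445) theta=-155/598 (≈-0.2592)
After 6 (thin lens f=18): x=505/598 (≈0.8445) theta=-3295/10764 (≈-0.3061)
z_focus = -x_out/theta_out = -(505/598)/(-3295/10764) = 1818/659 ≈ 2.7587
Rounded to 4 decimal places: z = 2.7587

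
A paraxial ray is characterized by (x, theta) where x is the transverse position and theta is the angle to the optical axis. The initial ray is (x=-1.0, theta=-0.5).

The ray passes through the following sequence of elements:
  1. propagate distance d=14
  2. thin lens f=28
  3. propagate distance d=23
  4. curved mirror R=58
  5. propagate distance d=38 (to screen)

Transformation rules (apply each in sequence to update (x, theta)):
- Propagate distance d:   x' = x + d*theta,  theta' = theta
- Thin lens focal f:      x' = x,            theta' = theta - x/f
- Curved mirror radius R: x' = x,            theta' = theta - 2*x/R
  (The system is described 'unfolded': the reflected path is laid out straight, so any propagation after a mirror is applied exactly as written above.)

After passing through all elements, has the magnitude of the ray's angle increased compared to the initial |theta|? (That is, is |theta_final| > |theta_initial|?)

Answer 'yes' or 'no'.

Initial: x=-1.0000 theta=-0.5000
After 1 (propagate distance d=14): x=-8.0000 theta=-0.5000
After 2 (thin lens f=28): x=-8.0000 theta=-3/14 (≈-0.2143)
After 3 (propagate distance d=23): x=-181/14 (≈-12.9286) theta=-3/14 (≈-0.2143)
After 4 (curved mirror R=58): x=-181/14 (≈-12.9286) theta=47/203 (≈0.2315)
After 5 (propagate distance d=38 (to screen)): x=-1677/406 (≈-4.1305) theta=47/203 (≈0.2315)
|theta_initial|=0.5000 |theta_final|=47/203 (≈0.2315) -> not increased

Answer: no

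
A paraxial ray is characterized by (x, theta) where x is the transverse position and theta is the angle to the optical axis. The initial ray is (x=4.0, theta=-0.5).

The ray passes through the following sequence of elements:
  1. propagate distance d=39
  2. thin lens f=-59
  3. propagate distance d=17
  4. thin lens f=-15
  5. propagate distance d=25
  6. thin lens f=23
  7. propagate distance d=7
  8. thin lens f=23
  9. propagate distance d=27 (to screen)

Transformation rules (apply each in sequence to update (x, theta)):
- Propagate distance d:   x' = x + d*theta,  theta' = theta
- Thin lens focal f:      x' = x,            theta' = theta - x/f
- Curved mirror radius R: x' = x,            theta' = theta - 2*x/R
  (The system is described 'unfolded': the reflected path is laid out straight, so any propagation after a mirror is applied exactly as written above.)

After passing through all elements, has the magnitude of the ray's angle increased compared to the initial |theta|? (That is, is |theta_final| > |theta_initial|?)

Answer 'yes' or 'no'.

Answer: yes

Derivation:
Initial: x=4.0000 theta=-0.5000
After 1 (propagate distance d=39): x=-15.5000 theta=-0.5000
After 2 (thin lens f=-59): x=-15.5000 theta=-45/59 (≈-0.7627)
After 3 (propagate distance d=17): x=-3359/118 (≈-28.4661) theta=-45/59 (≈-0.7627)
After 4 (thin lens f=-15): x=-3359/118 (≈-28.4661) theta=-4709/1770 (≈-2.6605)
After 5 (propagate distance d=25): x=-16811/177 (≈-94.9774) theta=-4709/1770 (≈-2.6605)
After 6 (thin lens f=23): x=-16811/177 (≈-94.9774) theta=59803/40710 (≈1.4690)
After 7 (propagate distance d=7): x=-1149303/13570 (≈-84.6944) theta=59803/40710 (≈1.4690)
After 8 (thin lens f=23): x=-1149303/13570 (≈-84.6944) theta=2411689/468165 (≈5.1514)
After 9 (propagate distance d=27 (to screen)): x=16976433/312110 (≈54.3925) theta=2411689/468165 (≈5.1514)
|theta_initial|=0.5000 |theta_final|=2411689/468165 (≈5.1514) -> increased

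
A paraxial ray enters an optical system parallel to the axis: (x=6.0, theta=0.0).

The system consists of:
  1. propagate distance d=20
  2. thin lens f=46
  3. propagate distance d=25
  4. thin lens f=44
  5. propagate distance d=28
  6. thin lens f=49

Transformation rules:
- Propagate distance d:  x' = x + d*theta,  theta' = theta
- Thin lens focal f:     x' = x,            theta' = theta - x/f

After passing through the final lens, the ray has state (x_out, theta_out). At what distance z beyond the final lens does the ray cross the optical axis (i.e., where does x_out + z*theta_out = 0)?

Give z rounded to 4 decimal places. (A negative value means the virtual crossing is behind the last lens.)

Initial: x=6.0000 theta=0.0000
After 1 (propagate distance d=20): x=6.0000 theta=0.0000
After 2 (thin lens f=46): x=6.0000 theta=-3/23 (≈-0.1304)
After 3 (propagate distance d=25): x=63/23 (≈2.7391) theta=-3/23 (≈-0.1304)
After 4 (thin lens f=44): x=63/23 (≈2.7391) theta=-195/1012 (≈-0.1927)
After 5 (propagate distance d=28): x=-672/253 (≈-2.6561) theta=-195/1012 (≈-0.1927)
After 6 (thin lens f=49): x=-672/253 (≈-2.6561) theta=-981/7084 (≈-0.1385)
z_focus = -x_out/theta_out = -(-672/253)/(-981/7084) = -6272/327 ≈ -19.1804
Rounded to 4 decimal places: z = -19.1804

Answer: -19.1804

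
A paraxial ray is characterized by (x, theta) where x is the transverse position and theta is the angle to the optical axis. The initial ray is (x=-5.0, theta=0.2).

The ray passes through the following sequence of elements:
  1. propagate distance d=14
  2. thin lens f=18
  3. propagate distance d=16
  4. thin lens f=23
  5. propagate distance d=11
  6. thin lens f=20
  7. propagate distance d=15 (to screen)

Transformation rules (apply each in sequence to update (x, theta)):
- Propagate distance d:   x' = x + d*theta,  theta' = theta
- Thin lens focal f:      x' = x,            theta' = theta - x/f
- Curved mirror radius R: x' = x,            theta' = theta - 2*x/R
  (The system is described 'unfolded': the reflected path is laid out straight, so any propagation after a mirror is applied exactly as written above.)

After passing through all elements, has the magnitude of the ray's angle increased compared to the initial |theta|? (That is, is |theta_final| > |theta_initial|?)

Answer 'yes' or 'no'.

Answer: no

Derivation:
Initial: x=-5.0000 theta=0.2000
After 1 (propagate distance d=14): x=-2.2000 theta=0.2000
After 2 (thin lens f=18): x=-2.2000 theta=29/90 (≈0.3222)
After 3 (propagate distance d=16): x=133/45 (≈2.9556) theta=29/90 (≈0.3222)
After 4 (thin lens f=23): x=133/45 (≈2.9556) theta=401/2070 (≈0.1937)
After 5 (propagate distance d=11): x=10529/2070 (≈5.0865) theta=401/2070 (≈0.1937)
After 6 (thin lens f=20): x=10529/2070 (≈5.0865) theta=-2509/41400 (≈-0.0606)
After 7 (propagate distance d=15 (to screen)): x=34589/8280 (≈4.1774) theta=-2509/41400 (≈-0.0606)
|theta_initial|=0.2000 |theta_final|=2509/41400 (≈0.0606) -> not increased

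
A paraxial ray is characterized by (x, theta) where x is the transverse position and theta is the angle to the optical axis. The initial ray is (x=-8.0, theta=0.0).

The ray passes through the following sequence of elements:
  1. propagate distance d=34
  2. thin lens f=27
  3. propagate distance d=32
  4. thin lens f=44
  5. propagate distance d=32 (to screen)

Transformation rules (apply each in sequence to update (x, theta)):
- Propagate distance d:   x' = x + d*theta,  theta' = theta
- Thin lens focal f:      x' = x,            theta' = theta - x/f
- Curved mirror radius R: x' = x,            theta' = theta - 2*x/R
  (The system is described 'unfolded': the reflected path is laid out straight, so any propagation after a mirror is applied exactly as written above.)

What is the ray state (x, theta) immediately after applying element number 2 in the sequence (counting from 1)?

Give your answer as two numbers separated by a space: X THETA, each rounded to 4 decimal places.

Answer: -8.0000 0.2963

Derivation:
Initial: x=-8.0000 theta=0.0000
After 1 (propagate distance d=34): x=-8.0000 theta=0.0000
After 2 (thin lens f=27): x=-8.0000 theta=8/27 (≈0.2963)
Rounded to 4 decimal places: x = -8.0000, theta = 0.2963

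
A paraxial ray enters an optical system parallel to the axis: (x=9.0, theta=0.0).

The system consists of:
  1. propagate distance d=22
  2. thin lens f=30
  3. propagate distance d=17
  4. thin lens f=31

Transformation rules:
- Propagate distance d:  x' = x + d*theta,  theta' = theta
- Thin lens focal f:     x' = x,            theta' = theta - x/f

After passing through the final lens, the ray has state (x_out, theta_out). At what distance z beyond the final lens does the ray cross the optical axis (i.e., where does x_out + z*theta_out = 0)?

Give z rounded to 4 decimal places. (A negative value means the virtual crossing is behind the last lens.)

Answer: 9.1591

Derivation:
Initial: x=9.0000 theta=0.0000
After 1 (propagate distance d=22): x=9.0000 theta=0.0000
After 2 (thin lens f=30): x=9.0000 theta=-0.3000
After 3 (propagate distance d=17): x=3.9000 theta=-0.3000
After 4 (thin lens f=31): x=3.9000 theta=-66/155 (≈-0.4258)
z_focus = -x_out/theta_out = -(3.9000)/(-66/155) = 403/44 ≈ 9.1591
Rounded to 4 decimal places: z = 9.1591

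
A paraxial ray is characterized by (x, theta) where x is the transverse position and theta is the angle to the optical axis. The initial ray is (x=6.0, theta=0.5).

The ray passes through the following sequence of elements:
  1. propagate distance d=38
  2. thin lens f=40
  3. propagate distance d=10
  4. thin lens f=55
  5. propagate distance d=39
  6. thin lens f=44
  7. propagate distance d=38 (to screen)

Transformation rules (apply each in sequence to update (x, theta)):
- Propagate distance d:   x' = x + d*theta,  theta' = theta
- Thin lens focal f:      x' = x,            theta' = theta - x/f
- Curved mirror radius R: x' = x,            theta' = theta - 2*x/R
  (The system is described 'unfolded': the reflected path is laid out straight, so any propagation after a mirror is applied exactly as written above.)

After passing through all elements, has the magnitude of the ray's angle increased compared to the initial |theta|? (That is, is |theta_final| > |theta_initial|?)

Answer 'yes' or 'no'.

Answer: yes

Derivation:
Initial: x=6.0000 theta=0.5000
After 1 (propagate distance d=38): x=25.0000 theta=0.5000
After 2 (thin lens f=40): x=25.0000 theta=-0.1250
After 3 (propagate distance d=10): x=23.7500 theta=-0.1250
After 4 (thin lens f=55): x=23.7500 theta=-49/88 (≈-0.5568)
After 5 (propagate distance d=39): x=179/88 (≈2.0341) theta=-49/88 (≈-0.5568)
After 6 (thin lens f=44): x=179/88 (≈2.0341) theta=-2335/3872 (≈-0.6030)
After 7 (propagate distance d=38 (to screen)): x=-40427/1936 (≈-20.8817) theta=-2335/3872 (≈-0.6030)
|theta_initial|=0.5000 |theta_final|=2335/3872 (≈0.6030) -> increased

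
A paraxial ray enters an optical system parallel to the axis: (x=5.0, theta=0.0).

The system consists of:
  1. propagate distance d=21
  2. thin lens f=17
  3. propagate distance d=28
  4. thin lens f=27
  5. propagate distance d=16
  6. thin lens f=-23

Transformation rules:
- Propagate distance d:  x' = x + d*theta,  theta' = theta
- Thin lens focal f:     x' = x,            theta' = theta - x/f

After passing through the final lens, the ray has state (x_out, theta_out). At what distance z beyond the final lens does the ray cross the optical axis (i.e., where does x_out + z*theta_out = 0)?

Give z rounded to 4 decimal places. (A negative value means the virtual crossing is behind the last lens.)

Answer: -13.8100

Derivation:
Initial: x=5.0000 theta=0.0000
After 1 (propagate distance d=21): x=5.0000 theta=0.0000
After 2 (thin lens f=17): x=5.0000 theta=-5/17 (≈-0.2941)
After 3 (propagate distance d=28): x=-55/17 (≈-3.2353) theta=-5/17 (≈-0.2941)
After 4 (thin lens f=27): x=-55/17 (≈-3.2353) theta=-80/459 (≈-0.1743)
After 5 (propagate distance d=16): x=-2765/459 (≈-6.0240) theta=-80/459 (≈-0.1743)
After 6 (thin lens f=-23): x=-2765/459 (≈-6.0240) theta=-1535/3519 (≈-0.4362)
z_focus = -x_out/theta_out = -(-2765/459)/(-1535/3519) = -12719/921 ≈ -13.8100
Rounded to 4 decimal places: z = -13.8100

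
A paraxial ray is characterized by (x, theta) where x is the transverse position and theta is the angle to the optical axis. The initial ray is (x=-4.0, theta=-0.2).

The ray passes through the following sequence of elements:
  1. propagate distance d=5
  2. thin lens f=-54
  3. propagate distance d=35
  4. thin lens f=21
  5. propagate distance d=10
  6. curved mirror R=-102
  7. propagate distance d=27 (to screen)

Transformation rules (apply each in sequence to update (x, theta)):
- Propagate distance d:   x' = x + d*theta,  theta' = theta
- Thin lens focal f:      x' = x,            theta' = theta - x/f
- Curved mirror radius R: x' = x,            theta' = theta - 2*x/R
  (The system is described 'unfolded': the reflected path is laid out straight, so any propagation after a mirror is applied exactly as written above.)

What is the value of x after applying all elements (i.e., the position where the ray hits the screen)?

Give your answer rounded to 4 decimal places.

Initial: x=-4.0000 theta=-0.2000
After 1 (propagate distance d=5): x=-5.0000 theta=-0.2000
After 2 (thin lens f=-54): x=-5.0000 theta=-79/270 (≈-0.2926)
After 3 (propagate distance d=35): x=-823/54 (≈-15.2407) theta=-79/270 (≈-0.2926)
After 4 (thin lens f=21): x=-823/54 (≈-15.2407) theta=1228/2835 (≈0.4332)
After 5 (propagate distance d=10): x=-12371/1134 (≈-10.9092) theta=1228/2835 (≈0.4332)
After 6 (curved mirror R=-102): x=-12371/1134 (≈-10.9092) theta=63401/289170 (≈0.2193)
After 7 (propagate distance d=27 (to screen)): x=-240463/48195 (≈-4.9894) theta=63401/289170 (≈0.2193)
Rounded to 4 decimal places: x = -4.9894

Answer: -4.9894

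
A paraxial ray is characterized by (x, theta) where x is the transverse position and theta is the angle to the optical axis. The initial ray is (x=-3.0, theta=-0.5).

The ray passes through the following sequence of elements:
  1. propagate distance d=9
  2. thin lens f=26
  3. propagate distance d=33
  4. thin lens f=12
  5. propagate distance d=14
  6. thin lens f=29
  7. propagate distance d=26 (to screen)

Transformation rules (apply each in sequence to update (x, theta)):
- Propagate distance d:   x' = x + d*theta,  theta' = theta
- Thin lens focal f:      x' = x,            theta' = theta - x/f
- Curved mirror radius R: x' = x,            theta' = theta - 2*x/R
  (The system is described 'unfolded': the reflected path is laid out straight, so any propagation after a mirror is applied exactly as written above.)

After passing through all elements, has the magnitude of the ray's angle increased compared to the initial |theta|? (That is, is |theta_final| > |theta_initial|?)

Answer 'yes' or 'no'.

Initial: x=-3.0000 theta=-0.5000
After 1 (propagate distance d=9): x=-7.5000 theta=-0.5000
After 2 (thin lens f=26): x=-7.5000 theta=-11/52 (≈-0.2115)
After 3 (propagate distance d=33): x=-753/52 (≈-14.4808) theta=-11/52 (≈-0.2115)
After 4 (thin lens f=12): x=-753/52 (≈-14.4808) theta=207/208 (≈0.9952)
After 5 (propagate distance d=14): x=-57/104 (≈-0.5481) theta=207/208 (≈0.9952)
After 6 (thin lens f=29): x=-57/104 (≈-0.5481) theta=6117/6032 (≈1.0141)
After 7 (propagate distance d=26 (to screen)): x=19467/754 (≈25.8183) theta=6117/6032 (≈1.0141)
|theta_initial|=0.5000 |theta_final|=6117/6032 (≈1.0141) -> increased

Answer: yes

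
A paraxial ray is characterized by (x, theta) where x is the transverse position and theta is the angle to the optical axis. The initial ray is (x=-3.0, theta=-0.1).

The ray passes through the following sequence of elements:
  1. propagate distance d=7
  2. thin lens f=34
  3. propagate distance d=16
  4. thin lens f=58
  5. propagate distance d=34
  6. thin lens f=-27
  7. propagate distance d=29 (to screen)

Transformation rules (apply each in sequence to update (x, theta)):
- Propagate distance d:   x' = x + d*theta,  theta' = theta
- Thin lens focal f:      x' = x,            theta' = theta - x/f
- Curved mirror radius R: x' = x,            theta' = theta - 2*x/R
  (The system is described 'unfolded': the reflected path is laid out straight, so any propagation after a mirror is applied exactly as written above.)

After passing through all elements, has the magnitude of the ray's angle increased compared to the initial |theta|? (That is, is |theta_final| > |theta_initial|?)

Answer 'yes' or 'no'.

Initial: x=-3.0000 theta=-0.1000
After 1 (propagate distance d=7): x=-3.7000 theta=-0.1000
After 2 (thin lens f=34): x=-3.7000 theta=3/340 (≈0.0088)
After 3 (propagate distance d=16): x=-121/34 (≈-3.5588) theta=3/340 (≈0.0088)
After 4 (thin lens f=58): x=-121/34 (≈-3.5588) theta=173/2465 (≈0.0702)
After 5 (propagate distance d=34): x=-5781/4930 (≈-1.1726) theta=173/2465 (≈0.0702)
After 6 (thin lens f=-27): x=-5781/4930 (≈-1.1726) theta=1187/44370 (≈0.0268)
After 7 (propagate distance d=29 (to screen)): x=-8803/22185 (≈-0.3968) theta=1187/44370 (≈0.0268)
|theta_initial|=0.1000 |theta_final|=1187/44370 (≈0.0268) -> not increased

Answer: no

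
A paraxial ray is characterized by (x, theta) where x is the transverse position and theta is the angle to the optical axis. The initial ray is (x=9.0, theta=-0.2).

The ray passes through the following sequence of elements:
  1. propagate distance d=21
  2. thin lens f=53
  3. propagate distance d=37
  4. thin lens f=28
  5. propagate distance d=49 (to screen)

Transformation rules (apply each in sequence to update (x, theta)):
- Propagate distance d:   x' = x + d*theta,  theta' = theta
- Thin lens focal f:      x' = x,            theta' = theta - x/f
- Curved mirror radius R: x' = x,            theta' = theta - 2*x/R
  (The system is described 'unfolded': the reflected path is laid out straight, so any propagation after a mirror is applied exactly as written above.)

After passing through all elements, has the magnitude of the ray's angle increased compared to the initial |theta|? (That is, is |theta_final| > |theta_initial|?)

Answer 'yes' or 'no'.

Initial: x=9.0000 theta=-0.2000
After 1 (propagate distance d=21): x=4.8000 theta=-0.2000
After 2 (thin lens f=53): x=4.8000 theta=-77/265 (≈-0.2906)
After 3 (propagate distance d=37): x=-1577/265 (≈-5.9509) theta=-77/265 (≈-0.2906)
After 4 (thin lens f=28): x=-1577/265 (≈-5.9509) theta=-579/7420 (≈-0.0780)
After 5 (propagate distance d=49 (to screen)): x=-10361/1060 (≈-9.7745) theta=-579/7420 (≈-0.0780)
|theta_initial|=0.2000 |theta_final|=579/7420 (≈0.0780) -> not increased

Answer: no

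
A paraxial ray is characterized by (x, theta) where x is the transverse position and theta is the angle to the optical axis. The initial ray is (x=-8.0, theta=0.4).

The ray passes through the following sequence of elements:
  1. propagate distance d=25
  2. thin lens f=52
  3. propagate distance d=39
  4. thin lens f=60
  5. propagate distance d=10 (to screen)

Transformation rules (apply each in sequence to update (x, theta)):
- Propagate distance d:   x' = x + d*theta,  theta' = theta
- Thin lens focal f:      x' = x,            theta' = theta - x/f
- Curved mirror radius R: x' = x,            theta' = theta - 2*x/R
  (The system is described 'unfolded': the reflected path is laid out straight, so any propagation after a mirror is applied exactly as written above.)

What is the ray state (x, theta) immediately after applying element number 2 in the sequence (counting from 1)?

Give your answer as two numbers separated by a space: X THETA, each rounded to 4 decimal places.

Initial: x=-8.0000 theta=0.4000
After 1 (propagate distance d=25): x=2.0000 theta=0.4000
After 2 (thin lens f=52): x=2.0000 theta=47/130 (≈0.3615)
Rounded to 4 decimal places: x = 2.0000, theta = 0.3615

Answer: 2.0000 0.3615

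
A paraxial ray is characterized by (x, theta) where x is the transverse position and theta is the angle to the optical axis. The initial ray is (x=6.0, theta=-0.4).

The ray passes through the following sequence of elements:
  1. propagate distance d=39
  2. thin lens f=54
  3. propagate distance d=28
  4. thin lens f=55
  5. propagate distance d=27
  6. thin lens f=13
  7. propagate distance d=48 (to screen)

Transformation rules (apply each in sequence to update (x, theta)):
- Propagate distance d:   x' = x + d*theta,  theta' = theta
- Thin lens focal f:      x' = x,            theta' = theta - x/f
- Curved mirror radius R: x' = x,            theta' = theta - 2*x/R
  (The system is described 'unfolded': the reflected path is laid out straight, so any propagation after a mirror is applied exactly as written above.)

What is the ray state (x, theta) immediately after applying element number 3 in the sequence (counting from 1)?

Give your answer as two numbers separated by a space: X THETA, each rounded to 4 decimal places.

Initial: x=6.0000 theta=-0.4000
After 1 (propagate distance d=39): x=-9.6000 theta=-0.4000
After 2 (thin lens f=54): x=-9.6000 theta=-2/9 (≈-0.2222)
After 3 (propagate distance d=28): x=-712/45 (≈-15.8222) theta=-2/9 (≈-0.2222)
Rounded to 4 decimal places: x = -15.8222, theta = -0.2222

Answer: -15.8222 -0.2222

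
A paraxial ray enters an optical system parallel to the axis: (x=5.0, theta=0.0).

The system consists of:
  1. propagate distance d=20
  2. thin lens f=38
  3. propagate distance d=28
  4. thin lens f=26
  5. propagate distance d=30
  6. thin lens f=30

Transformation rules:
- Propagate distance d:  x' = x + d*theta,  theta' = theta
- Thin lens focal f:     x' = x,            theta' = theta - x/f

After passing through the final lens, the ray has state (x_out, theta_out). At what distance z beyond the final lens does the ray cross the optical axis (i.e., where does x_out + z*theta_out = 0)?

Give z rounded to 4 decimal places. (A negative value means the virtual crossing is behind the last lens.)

Answer: -94.6154

Derivation:
Initial: x=5.0000 theta=0.0000
After 1 (propagate distance d=20): x=5.0000 theta=0.0000
After 2 (thin lens f=38): x=5.0000 theta=-5/38 (≈-0.1316)
After 3 (propagate distance d=28): x=25/19 (≈1.3158) theta=-5/38 (≈-0.1316)
After 4 (thin lens f=26): x=25/19 (≈1.3158) theta=-45/247 (≈-0.1822)
After 5 (propagate distance d=30): x=-1025/247 (≈-4.1498) theta=-45/247 (≈-0.1822)
After 6 (thin lens f=30): x=-1025/247 (≈-4.1498) theta=-5/114 (≈-0.0439)
z_focus = -x_out/theta_out = -(-1025/247)/(-5/114) = -1230/13 ≈ -94.6154
Rounded to 4 decimal places: z = -94.6154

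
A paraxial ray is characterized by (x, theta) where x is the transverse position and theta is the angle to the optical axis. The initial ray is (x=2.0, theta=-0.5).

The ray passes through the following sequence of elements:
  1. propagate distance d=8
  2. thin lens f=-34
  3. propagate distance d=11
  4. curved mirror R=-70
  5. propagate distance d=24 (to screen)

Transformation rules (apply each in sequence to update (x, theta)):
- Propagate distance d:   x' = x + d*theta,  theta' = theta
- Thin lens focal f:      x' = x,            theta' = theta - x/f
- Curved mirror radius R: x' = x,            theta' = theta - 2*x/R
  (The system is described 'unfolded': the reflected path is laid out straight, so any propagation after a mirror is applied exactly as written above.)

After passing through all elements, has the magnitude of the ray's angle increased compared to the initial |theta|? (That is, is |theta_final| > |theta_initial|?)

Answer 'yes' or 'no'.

Initial: x=2.0000 theta=-0.5000
After 1 (propagate distance d=8): x=-2.0000 theta=-0.5000
After 2 (thin lens f=-34): x=-2.0000 theta=-19/34 (≈-0.5588)
After 3 (propagate distance d=11): x=-277/34 (≈-8.1471) theta=-19/34 (≈-0.5588)
After 4 (curved mirror R=-70): x=-277/34 (≈-8.1471) theta=-471/595 (≈-0.7916)
After 5 (propagate distance d=24 (to screen)): x=-32303/1190 (≈-27.1454) theta=-471/595 (≈-0.7916)
|theta_initial|=0.5000 |theta_final|=471/595 (≈0.7916) -> increased

Answer: yes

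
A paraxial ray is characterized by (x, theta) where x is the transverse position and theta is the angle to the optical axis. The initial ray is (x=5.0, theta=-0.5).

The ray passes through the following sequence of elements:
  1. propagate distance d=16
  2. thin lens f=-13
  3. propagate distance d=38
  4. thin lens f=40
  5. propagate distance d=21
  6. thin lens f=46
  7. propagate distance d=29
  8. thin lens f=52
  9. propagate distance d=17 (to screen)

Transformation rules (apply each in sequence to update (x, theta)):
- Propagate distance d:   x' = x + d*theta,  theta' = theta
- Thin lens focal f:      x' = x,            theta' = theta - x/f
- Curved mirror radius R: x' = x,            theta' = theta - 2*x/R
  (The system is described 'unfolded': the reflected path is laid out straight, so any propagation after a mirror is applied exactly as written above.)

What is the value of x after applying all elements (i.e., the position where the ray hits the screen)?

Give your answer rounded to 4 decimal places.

Initial: x=5.0000 theta=-0.5000
After 1 (propagate distance d=16): x=-3.0000 theta=-0.5000
After 2 (thin lens f=-13): x=-3.0000 theta=-19/26 (≈-0.7308)
After 3 (propagate distance d=38): x=-400/13 (≈-30.7692) theta=-19/26 (≈-0.7308)
After 4 (thin lens f=40): x=-400/13 (≈-30.7692) theta=1/26 (≈0.0385)
After 5 (propagate distance d=21): x=-779/26 (≈-29.9615) theta=1/26 (≈0.0385)
After 6 (thin lens f=46): x=-779/26 (≈-29.9615) theta=825/1196 (≈0.6898)
After 7 (propagate distance d=29): x=-11909/1196 (≈-9.9574) theta=825/1196 (≈0.6898)
After 8 (thin lens f=52): x=-11909/1196 (≈-9.9574) theta=2383/2704 (≈0.8813)
After 9 (propagate distance d=17 (to screen)): x=312485/62192 (≈5.0245) theta=2383/2704 (≈0.8813)
Rounded to 4 decimal places: x = 5.0245

Answer: 5.0245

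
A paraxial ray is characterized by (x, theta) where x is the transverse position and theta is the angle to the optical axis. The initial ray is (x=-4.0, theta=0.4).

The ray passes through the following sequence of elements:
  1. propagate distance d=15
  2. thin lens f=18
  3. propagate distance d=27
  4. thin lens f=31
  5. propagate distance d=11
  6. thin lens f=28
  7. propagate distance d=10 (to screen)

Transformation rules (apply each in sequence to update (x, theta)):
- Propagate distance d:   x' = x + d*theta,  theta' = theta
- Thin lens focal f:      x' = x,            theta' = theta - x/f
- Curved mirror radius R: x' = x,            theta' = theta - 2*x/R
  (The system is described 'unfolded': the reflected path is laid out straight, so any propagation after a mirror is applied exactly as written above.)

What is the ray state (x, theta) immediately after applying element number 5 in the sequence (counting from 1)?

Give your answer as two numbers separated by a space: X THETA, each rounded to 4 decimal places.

Initial: x=-4.0000 theta=0.4000
After 1 (propagate distance d=15): x=2.0000 theta=0.4000
After 2 (thin lens f=18): x=2.0000 theta=13/45 (≈0.2889)
After 3 (propagate distance d=27): x=9.8000 theta=13/45 (≈0.2889)
After 4 (thin lens f=31): x=9.8000 theta=-38/1395 (≈-0.0272)
After 5 (propagate distance d=11): x=13253/1395 (≈9.5004) theta=-38/1395 (≈-0.0272)
Rounded to 4 decimal places: x = 9.5004, theta = -0.0272

Answer: 9.5004 -0.0272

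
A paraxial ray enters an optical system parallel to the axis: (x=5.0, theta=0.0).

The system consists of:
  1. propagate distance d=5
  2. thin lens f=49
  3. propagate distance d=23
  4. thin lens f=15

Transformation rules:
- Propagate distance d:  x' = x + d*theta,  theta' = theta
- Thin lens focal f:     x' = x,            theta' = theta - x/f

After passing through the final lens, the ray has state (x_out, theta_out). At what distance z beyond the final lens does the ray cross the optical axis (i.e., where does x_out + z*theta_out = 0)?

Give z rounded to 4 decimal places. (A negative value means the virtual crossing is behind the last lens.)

Initial: x=5.0000 theta=0.0000
After 1 (propagate distance d=5): x=5.0000 theta=0.0000
After 2 (thin lens f=49): x=5.0000 theta=-5/49 (≈-0.1020)
After 3 (propagate distance d=23): x=130/49 (≈2.6531) theta=-5/49 (≈-0.1020)
After 4 (thin lens f=15): x=130/49 (≈2.6531) theta=-41/147 (≈-0.2789)
z_focus = -x_out/theta_out = -(130/49)/(-41/147) = 390/41 ≈ 9.5122
Rounded to 4 decimal places: z = 9.5122

Answer: 9.5122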